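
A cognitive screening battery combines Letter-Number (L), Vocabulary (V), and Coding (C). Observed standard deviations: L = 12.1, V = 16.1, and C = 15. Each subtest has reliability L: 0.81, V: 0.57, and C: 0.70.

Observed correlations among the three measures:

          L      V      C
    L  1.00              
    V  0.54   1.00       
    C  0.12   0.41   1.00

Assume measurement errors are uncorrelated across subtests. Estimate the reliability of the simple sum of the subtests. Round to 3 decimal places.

0.809

Var(L+V+C) = 12.1² + 16.1² + 15² + 2·[12.1·16.1·0.54 + 12.1·15·0.12 + 16.1·15·0.41] = 630.62 + 451.985 = 1082.6.
Under uncorrelated errors the observed covariances equal the true-score covariances, so only the own-variance terms attenuate.
True-score variance = [12.1²·0.81 + 16.1²·0.57 + 15²·0.70] + 451.985 = 423.842 + 451.985 = 875.827.
Reliability = 875.827 / 1082.6 = 0.809.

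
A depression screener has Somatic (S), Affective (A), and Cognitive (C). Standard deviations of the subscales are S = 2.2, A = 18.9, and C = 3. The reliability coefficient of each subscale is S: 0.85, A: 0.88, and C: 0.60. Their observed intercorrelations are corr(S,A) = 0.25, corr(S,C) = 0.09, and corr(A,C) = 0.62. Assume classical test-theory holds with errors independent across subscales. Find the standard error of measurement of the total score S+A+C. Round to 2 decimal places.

Var(total) = 371.05 + 92.286 = 463.336.
True-score variance = 323.859 + 92.286 = 416.145, so reliability = 0.8981.
Error variance = 463.336 − 416.145 = 47.1912; SEM = √47.1912 = 6.87.

6.87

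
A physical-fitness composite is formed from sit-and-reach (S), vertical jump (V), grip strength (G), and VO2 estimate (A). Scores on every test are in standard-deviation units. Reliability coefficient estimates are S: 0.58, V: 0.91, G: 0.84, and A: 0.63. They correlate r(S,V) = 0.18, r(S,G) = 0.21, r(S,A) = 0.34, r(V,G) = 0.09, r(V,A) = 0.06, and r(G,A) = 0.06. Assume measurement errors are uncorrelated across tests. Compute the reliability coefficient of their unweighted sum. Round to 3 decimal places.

Var(S+V+G+A) = 4 + 2·[0.18 + 0.21 + 0.34 + 0.09 + 0.06 + 0.06] = 4 + 1.88 = 5.88.
With uncorrelated errors the cross-covariances are all true-score covariance, so they carry over unchanged; only the diagonal terms shrink to ρᵢσᵢ².
True-score variance = [0.58 + 0.91 + 0.84 + 0.63] + 1.88 = 2.96 + 1.88 = 4.84.
Reliability = 4.84 / 5.88 = 0.823.

0.823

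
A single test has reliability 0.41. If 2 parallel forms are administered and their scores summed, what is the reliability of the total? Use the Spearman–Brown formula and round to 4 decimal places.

ρ_k = kρ / (1 + (k−1)ρ) = 2·0.41 / (1 + 1·0.41) = 0.820 / 1.410 = 0.5816.

0.5816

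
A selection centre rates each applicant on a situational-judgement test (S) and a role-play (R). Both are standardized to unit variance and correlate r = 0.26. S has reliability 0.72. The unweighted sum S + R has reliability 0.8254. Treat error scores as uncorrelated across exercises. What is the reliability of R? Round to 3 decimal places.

0.840

Var(S+R) = 2 + 2·0.26 = 2.520.
True-score variance = ρ_S + ρ_R + 2·0.26, so 0.8254 = (0.72 + ρ_R + 0.52) / 2.520.
ρ_R = 0.8254·2.520 − 0.72 − 0.52 = 0.840.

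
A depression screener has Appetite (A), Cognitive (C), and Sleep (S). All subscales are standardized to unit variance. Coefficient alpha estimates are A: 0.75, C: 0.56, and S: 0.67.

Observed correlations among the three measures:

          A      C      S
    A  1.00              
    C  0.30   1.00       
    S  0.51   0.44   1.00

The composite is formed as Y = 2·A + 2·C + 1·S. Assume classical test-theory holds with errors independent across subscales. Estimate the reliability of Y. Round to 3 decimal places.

Var(Y) = 2² + 2² + 1 + 2·[4·0.30 + 2·0.51 + 2·0.44] = 9 + 6.2 = 15.2.
Under uncorrelated errors the observed covariances equal the true-score covariances, so only the own-variance terms attenuate.
True-score variance = [2²·0.75 + 2²·0.56 + 0.67] + 6.2 = 5.91 + 6.2 = 12.11.
Reliability = 12.11 / 15.2 = 0.797.

0.797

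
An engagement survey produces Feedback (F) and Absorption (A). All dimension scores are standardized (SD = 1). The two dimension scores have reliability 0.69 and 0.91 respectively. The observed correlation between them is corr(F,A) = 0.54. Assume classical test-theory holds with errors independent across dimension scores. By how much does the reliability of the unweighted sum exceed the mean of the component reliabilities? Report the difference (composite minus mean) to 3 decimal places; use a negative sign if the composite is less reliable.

0.070

Var(sum) = 2 + 1.08 = 3.08; true-score variance = 1.6 + 1.08 = 2.68; composite reliability = 0.8701.
Mean component reliability = 0.8000.
Difference = 0.8701 − 0.8000 = 0.070.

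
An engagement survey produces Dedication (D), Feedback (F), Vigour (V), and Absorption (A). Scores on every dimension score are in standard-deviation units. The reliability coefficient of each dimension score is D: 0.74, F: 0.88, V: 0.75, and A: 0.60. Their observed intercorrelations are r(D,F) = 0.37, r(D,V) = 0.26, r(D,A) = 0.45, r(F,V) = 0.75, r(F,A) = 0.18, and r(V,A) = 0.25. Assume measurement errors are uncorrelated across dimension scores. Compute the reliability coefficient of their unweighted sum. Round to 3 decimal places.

0.879

Var(D+F+V+A) = 4 + 2·[0.37 + 0.26 + 0.45 + 0.75 + 0.18 + 0.25] = 4 + 4.52 = 8.52.
Because errors are independent across components, Cov(Tᵢ,Tⱼ) = Cov(Xᵢ,Xⱼ); the off-diagonal part of the true-score variance is the same as above.
True-score variance = [0.74 + 0.88 + 0.75 + 0.60] + 4.52 = 2.97 + 4.52 = 7.49.
Reliability = 7.49 / 8.52 = 0.879.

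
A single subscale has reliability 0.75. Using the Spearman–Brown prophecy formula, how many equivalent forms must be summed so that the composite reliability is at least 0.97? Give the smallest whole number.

11

k ≥ ρ*(1−ρ₁)/(ρ₁(1−ρ*)) = 0.97·0.25 / (0.75·0.03) = 10.778.
Smallest integer k = 11.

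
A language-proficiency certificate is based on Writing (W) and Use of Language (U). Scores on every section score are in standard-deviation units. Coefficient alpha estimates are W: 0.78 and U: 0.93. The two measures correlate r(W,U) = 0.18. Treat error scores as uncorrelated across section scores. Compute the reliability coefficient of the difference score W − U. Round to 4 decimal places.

0.8232

Var(W−U) = 1 + 1 − 2·0.18 = 2 − 0.36 = 1.64.
Because errors are independent across components, Cov(Tᵢ,Tⱼ) = Cov(Xᵢ,Xⱼ); the off-diagonal part of the true-score variance is the same as above.
True-score variance = [0.78 + 0.93] − 0.36 = 1.71 − 0.36 = 1.35.
Reliability = 1.35 / 1.64 = 0.8232.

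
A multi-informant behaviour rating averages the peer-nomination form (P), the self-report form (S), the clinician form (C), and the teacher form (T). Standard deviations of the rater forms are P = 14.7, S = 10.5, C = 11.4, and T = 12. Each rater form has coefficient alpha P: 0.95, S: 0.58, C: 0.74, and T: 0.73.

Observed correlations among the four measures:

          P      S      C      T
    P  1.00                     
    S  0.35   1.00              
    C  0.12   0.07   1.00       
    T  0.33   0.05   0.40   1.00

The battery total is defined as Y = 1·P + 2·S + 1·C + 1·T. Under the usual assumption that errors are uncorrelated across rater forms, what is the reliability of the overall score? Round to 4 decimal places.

0.8175

Var(Y) = 14.7² + 2²·10.5² + 11.4² + 12² + 2·[2·14.7·10.5·0.35 + 14.7·11.4·0.12 + 14.7·12·0.33 + 2·10.5·11.4·0.07 + 2·10.5·12·0.05 + 11.4·12·0.40] = 931.05 + 540.889 = 1471.94.
With uncorrelated errors the cross-covariances are all true-score covariance, so they carry over unchanged; only the diagonal terms shrink to ρᵢσᵢ².
True-score variance = [14.7²·0.95 + 2²·10.5²·0.58 + 11.4²·0.74 + 12²·0.73] + 540.889 = 662.356 + 540.889 = 1203.25.
Reliability = 1203.25 / 1471.94 = 0.8175.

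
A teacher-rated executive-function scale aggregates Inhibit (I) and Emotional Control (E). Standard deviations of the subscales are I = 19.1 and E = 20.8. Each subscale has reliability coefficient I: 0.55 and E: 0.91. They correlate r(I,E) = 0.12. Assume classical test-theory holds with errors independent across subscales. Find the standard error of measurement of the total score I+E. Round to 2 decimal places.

14.25

Var(total) = 797.45 + 95.3472 = 892.797.
True-score variance = 594.348 + 95.3472 = 689.695, so reliability = 0.7725.
Error variance = 892.797 − 689.695 = 203.102; SEM = √203.102 = 14.25.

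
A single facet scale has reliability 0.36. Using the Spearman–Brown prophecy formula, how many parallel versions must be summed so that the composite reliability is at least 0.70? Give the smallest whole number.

5

k ≥ ρ*(1−ρ₁)/(ρ₁(1−ρ*)) = 0.70·0.64 / (0.36·0.30) = 4.148.
Smallest integer k = 5.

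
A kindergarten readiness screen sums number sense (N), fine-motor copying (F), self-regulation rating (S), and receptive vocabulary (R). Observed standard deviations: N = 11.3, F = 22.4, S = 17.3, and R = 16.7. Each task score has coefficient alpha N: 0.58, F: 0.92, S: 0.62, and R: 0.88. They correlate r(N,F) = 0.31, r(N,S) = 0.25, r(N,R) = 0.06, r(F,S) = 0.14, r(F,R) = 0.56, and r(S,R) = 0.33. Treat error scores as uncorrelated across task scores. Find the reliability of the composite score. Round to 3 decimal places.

0.891

Var(N+F+S+R) = 11.3² + 22.4² + 17.3² + 16.7² + 2·[11.3·22.4·0.31 + 11.3·17.3·0.25 + 11.3·16.7·0.06 + 22.4·17.3·0.14 + 22.4·16.7·0.56 + 17.3·16.7·0.33] = 1207.63 + 995.48 = 2203.11.
With uncorrelated errors the cross-covariances are all true-score covariance, so they carry over unchanged; only the diagonal terms shrink to ρᵢσᵢ².
True-score variance = [11.3²·0.58 + 22.4²·0.92 + 17.3²·0.62 + 16.7²·0.88] + 995.48 = 966.662 + 995.48 = 1962.14.
Reliability = 1962.14 / 2203.11 = 0.891.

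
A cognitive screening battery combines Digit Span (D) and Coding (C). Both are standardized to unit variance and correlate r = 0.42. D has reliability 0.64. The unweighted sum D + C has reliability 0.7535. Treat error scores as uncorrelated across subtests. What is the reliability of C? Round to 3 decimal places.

0.660

Var(D+C) = 2 + 2·0.42 = 2.840.
True-score variance = ρ_D + ρ_C + 2·0.42, so 0.7535 = (0.64 + ρ_C + 0.84) / 2.840.
ρ_C = 0.7535·2.840 − 0.64 − 0.84 = 0.660.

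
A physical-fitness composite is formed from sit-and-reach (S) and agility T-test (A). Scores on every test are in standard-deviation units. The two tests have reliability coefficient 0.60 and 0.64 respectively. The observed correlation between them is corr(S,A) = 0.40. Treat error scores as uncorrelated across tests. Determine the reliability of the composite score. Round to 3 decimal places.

0.729

Var(S+A) = 2 + 2·[0.40] = 2 + 0.8 = 2.8.
Because errors are independent across components, Cov(Tᵢ,Tⱼ) = Cov(Xᵢ,Xⱼ); the off-diagonal part of the true-score variance is the same as above.
True-score variance = [0.60 + 0.64] + 0.8 = 1.24 + 0.8 = 2.04.
Reliability = 2.04 / 2.8 = 0.729.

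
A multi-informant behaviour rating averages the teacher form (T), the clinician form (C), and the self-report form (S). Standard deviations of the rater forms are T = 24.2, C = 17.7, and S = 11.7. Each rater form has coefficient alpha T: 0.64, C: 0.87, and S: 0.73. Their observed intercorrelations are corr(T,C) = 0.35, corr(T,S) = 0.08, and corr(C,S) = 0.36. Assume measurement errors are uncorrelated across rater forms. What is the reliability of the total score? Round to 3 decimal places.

Var(T+C+S) = 24.2² + 17.7² + 11.7² + 2·[24.2·17.7·0.35 + 24.2·11.7·0.08 + 17.7·11.7·0.36] = 1035.82 + 494.245 = 1530.07.
Because errors are independent across components, Cov(Tᵢ,Tⱼ) = Cov(Xᵢ,Xⱼ); the off-diagonal part of the true-score variance is the same as above.
True-score variance = [24.2²·0.64 + 17.7²·0.87 + 11.7²·0.73] + 494.245 = 747.302 + 494.245 = 1241.55.
Reliability = 1241.55 / 1530.07 = 0.811.

0.811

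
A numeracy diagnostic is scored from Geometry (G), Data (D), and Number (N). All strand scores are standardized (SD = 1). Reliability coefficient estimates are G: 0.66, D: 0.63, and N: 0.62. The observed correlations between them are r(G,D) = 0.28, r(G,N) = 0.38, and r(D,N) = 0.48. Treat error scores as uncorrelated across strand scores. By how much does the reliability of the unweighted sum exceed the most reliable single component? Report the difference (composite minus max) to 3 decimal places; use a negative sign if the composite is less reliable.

0.134

Var(sum) = 3 + 2.28 = 5.28; true-score variance = 1.91 + 2.28 = 4.19; composite reliability = 0.7936.
Max component reliability = 0.6600.
Difference = 0.7936 − 0.6600 = 0.134.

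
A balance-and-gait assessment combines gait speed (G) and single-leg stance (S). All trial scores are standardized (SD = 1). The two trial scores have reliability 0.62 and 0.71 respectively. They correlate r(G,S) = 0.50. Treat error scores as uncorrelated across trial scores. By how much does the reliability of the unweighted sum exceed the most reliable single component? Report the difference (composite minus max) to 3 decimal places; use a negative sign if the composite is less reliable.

0.067

Var(sum) = 2 + 1 = 3; true-score variance = 1.33 + 1 = 2.33; composite reliability = 0.7767.
Max component reliability = 0.7100.
Difference = 0.7767 − 0.7100 = 0.067.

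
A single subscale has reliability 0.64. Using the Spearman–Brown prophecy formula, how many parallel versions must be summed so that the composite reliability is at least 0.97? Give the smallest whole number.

19

k ≥ ρ*(1−ρ₁)/(ρ₁(1−ρ*)) = 0.97·0.36 / (0.64·0.03) = 18.187.
Smallest integer k = 19.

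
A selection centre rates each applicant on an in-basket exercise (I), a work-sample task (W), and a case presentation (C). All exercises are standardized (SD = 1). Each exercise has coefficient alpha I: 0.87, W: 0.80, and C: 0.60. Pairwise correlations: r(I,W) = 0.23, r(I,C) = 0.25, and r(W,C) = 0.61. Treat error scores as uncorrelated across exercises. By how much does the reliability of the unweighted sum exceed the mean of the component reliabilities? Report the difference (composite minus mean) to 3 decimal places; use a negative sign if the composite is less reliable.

0.102

Var(sum) = 3 + 2.18 = 5.18; true-score variance = 2.27 + 2.18 = 4.45; composite reliability = 0.8591.
Mean component reliability = 0.7567.
Difference = 0.8591 − 0.7567 = 0.102.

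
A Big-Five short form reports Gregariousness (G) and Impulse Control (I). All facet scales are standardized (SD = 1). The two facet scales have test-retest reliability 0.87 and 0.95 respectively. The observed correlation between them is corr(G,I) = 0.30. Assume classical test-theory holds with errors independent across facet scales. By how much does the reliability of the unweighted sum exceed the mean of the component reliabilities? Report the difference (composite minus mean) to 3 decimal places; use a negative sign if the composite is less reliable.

0.021

Var(sum) = 2 + 0.6 = 2.6; true-score variance = 1.82 + 0.6 = 2.42; composite reliability = 0.9308.
Mean component reliability = 0.9100.
Difference = 0.9308 − 0.9100 = 0.021.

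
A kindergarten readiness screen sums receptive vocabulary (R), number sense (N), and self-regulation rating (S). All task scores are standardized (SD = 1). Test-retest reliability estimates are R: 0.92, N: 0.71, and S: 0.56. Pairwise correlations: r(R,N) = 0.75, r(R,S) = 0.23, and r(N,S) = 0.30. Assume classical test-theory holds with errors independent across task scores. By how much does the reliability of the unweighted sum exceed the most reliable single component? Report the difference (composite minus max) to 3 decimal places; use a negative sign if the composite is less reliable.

Var(sum) = 3 + 2.56 = 5.56; true-score variance = 2.19 + 2.56 = 4.75; composite reliability = 0.8543.
Max component reliability = 0.9200.
Difference = 0.8543 − 0.9200 = -0.066.

-0.066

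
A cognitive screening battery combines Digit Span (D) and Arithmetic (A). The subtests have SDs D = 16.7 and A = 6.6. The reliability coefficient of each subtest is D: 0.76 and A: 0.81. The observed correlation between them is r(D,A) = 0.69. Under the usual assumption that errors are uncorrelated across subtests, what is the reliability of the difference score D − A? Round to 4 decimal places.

0.5585

Var(D−A) = 16.7² + 6.6² − 2·16.7·6.6·0.69 = 322.45 − 152.104 = 170.346.
Under uncorrelated errors the observed covariances equal the true-score covariances, so only the own-variance terms attenuate.
True-score variance = [16.7²·0.76 + 6.6²·0.81] − 152.104 = 247.24 − 152.104 = 95.1364.
Reliability = 95.1364 / 170.346 = 0.5585.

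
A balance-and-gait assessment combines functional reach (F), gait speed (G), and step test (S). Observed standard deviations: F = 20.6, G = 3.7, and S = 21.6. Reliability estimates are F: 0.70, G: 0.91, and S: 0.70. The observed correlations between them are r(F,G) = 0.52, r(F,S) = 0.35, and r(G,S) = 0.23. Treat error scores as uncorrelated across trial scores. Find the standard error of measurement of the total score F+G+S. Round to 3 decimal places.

16.386

Var(total) = 904.61 + 427.504 = 1332.11.
True-score variance = 636.102 + 427.504 = 1063.61, so reliability = 0.7984.
Error variance = 1332.11 − 1063.61 = 268.508; SEM = √268.508 = 16.386.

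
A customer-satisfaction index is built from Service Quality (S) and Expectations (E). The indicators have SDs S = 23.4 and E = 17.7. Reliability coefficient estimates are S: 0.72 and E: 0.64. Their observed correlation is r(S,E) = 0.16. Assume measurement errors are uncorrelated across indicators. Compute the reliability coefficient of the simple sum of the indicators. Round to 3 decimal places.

0.732

Var(S+E) = 23.4² + 17.7² + 2·[23.4·17.7·0.16] = 860.85 + 132.538 = 993.388.
Under uncorrelated errors the observed covariances equal the true-score covariances, so only the own-variance terms attenuate.
True-score variance = [23.4²·0.72 + 17.7²·0.64] + 132.538 = 594.749 + 132.538 = 727.286.
Reliability = 727.286 / 993.388 = 0.732.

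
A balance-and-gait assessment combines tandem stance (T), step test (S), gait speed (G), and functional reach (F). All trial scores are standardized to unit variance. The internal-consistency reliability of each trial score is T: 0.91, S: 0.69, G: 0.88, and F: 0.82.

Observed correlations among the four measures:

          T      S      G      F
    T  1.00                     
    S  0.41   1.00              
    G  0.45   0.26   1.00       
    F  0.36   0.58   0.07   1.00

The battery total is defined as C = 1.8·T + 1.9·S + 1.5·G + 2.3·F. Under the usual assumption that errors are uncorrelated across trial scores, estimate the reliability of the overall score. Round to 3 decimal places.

Var(C) = 1.8² + 1.9² + 1.5² + 2.3² + 2·[3.42·0.41 + 2.7·0.45 + 4.14·0.36 + 2.85·0.26 + 4.37·0.58 + 3.45·0.07] = 14.39 + 15.2494 = 29.6394.
Because errors are independent across components, Cov(Tᵢ,Tⱼ) = Cov(Xᵢ,Xⱼ); the off-diagonal part of the true-score variance is the same as above.
True-score variance = [1.8²·0.91 + 1.9²·0.69 + 1.5²·0.88 + 2.3²·0.82] + 15.2494 = 11.7571 + 15.2494 = 27.0065.
Reliability = 27.0065 / 29.6394 = 0.911.

0.911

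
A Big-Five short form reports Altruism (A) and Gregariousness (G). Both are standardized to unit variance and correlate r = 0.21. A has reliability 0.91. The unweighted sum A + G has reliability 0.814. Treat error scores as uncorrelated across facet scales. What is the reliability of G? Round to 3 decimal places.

0.640

Var(A+G) = 2 + 2·0.21 = 2.420.
True-score variance = ρ_A + ρ_G + 2·0.21, so 0.814 = (0.91 + ρ_G + 0.42) / 2.420.
ρ_G = 0.814·2.420 − 0.91 − 0.42 = 0.640.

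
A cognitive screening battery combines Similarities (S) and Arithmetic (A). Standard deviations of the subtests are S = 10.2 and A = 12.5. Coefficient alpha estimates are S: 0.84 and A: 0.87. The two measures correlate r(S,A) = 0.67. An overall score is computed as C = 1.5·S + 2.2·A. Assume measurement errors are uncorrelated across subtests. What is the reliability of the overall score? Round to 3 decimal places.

0.913

Var(C) = 1.5²·10.2² + 2.2²·12.5² + 2·[3.3·10.2·12.5·0.67] = 990.34 + 563.805 = 1554.15.
Under uncorrelated errors the observed covariances equal the true-score covariances, so only the own-variance terms attenuate.
True-score variance = [1.5²·10.2²·0.84 + 2.2²·12.5²·0.87] + 563.805 = 854.573 + 563.805 = 1418.38.
Reliability = 1418.38 / 1554.15 = 0.913.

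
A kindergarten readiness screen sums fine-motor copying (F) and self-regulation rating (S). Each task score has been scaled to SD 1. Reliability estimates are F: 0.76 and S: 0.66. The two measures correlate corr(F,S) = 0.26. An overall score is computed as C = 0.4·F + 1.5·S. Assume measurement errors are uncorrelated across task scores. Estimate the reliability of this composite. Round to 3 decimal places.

0.705

Var(C) = 0.4² + 1.5² + 2·[0.6·0.26] = 2.41 + 0.312 = 2.722.
Because errors are independent across components, Cov(Tᵢ,Tⱼ) = Cov(Xᵢ,Xⱼ); the off-diagonal part of the true-score variance is the same as above.
True-score variance = [0.4²·0.76 + 1.5²·0.66] + 0.312 = 1.6066 + 0.312 = 1.9186.
Reliability = 1.9186 / 2.722 = 0.705.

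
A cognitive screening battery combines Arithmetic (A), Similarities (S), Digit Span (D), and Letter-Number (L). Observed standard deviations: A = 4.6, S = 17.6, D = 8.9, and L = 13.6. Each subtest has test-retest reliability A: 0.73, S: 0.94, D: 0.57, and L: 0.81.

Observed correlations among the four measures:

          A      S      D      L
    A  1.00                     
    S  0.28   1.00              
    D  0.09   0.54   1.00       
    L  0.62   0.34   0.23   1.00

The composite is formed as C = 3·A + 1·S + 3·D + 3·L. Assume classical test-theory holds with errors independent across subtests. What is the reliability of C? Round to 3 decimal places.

Var(C) = 3²·4.6² + 17.6² + 3²·8.9² + 3²·13.6² + 2·[3·4.6·17.6·0.28 + 9·4.6·8.9·0.09 + 9·4.6·13.6·0.62 + 3·17.6·8.9·0.54 + 3·17.6·13.6·0.34 + 9·8.9·13.6·0.23] = 2877.73 + 2397.42 = 5275.15.
Because errors are independent across components, Cov(Tᵢ,Tⱼ) = Cov(Xᵢ,Xⱼ); the off-diagonal part of the true-score variance is the same as above.
True-score variance = [3²·4.6²·0.73 + 17.6²·0.94 + 3²·8.9²·0.57 + 3²·13.6²·0.81] + 2397.42 = 2184.9 + 2397.42 = 4582.32.
Reliability = 4582.32 / 5275.15 = 0.869.

0.869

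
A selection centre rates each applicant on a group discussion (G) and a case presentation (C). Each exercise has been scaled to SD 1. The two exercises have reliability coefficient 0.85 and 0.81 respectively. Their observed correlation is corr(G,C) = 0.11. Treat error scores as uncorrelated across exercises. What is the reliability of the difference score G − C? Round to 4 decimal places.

Var(G−C) = 1 + 1 − 2·0.11 = 2 − 0.22 = 1.78.
With uncorrelated errors the cross-covariances are all true-score covariance, so they carry over unchanged; only the diagonal terms shrink to ρᵢσᵢ².
True-score variance = [0.85 + 0.81] − 0.22 = 1.66 − 0.22 = 1.44.
Reliability = 1.44 / 1.78 = 0.8090.

0.8090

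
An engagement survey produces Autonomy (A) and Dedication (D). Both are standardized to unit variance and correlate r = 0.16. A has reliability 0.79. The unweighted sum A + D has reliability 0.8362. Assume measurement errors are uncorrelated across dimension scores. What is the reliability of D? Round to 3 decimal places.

0.830

Var(A+D) = 2 + 2·0.16 = 2.320.
True-score variance = ρ_A + ρ_D + 2·0.16, so 0.8362 = (0.79 + ρ_D + 0.32) / 2.320.
ρ_D = 0.8362·2.320 − 0.79 − 0.32 = 0.830.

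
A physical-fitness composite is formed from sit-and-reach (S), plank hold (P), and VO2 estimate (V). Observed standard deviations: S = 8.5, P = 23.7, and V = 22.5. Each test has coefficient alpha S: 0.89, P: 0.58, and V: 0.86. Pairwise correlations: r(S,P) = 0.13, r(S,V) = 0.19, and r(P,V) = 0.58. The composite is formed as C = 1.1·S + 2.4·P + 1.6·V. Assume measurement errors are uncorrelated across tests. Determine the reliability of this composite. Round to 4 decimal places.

0.7865

Var(C) = 1.1²·8.5² + 2.4²·23.7² + 1.6²·22.5² + 2·[2.64·8.5·23.7·0.13 + 1.76·8.5·22.5·0.19 + 3.84·23.7·22.5·0.58] = 4618.76 + 2641.49 = 7260.25.
Under uncorrelated errors the observed covariances equal the true-score covariances, so only the own-variance terms attenuate.
True-score variance = [1.1²·8.5²·0.89 + 2.4²·23.7²·0.58 + 1.6²·22.5²·0.86] + 2641.49 = 3068.86 + 2641.49 = 5710.35.
Reliability = 5710.35 / 7260.25 = 0.7865.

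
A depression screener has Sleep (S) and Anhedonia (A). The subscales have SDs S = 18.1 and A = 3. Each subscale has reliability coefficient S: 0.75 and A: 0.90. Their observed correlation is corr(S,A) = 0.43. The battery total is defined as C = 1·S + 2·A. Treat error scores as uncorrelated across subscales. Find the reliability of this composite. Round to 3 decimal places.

Var(C) = 18.1² + 2²·3² + 2·[2·18.1·3·0.43] = 363.61 + 93.396 = 457.006.
Under uncorrelated errors the observed covariances equal the true-score covariances, so only the own-variance terms attenuate.
True-score variance = [18.1²·0.75 + 2²·3²·0.90] + 93.396 = 278.108 + 93.396 = 371.504.
Reliability = 371.504 / 457.006 = 0.813.

0.813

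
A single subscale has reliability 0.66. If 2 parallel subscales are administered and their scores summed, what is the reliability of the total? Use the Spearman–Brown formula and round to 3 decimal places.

ρ_k = kρ / (1 + (k−1)ρ) = 2·0.66 / (1 + 1·0.66) = 1.320 / 1.660 = 0.795.

0.795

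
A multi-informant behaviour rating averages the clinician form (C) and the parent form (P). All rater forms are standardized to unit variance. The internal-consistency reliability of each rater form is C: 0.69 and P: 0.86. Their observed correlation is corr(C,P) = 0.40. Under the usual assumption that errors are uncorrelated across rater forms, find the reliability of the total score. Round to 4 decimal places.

Var(C+P) = 2 + 2·[0.40] = 2 + 0.8 = 2.8.
Under uncorrelated errors the observed covariances equal the true-score covariances, so only the own-variance terms attenuate.
True-score variance = [0.69 + 0.86] + 0.8 = 1.55 + 0.8 = 2.35.
Reliability = 2.35 / 2.8 = 0.8393.

0.8393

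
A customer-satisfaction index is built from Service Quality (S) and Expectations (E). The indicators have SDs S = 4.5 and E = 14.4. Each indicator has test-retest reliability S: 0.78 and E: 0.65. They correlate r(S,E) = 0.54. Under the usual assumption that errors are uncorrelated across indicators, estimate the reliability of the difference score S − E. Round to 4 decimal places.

0.5113

Var(S−E) = 4.5² + 14.4² − 2·4.5·14.4·0.54 = 227.61 − 69.984 = 157.626.
With uncorrelated errors the cross-covariances are all true-score covariance, so they carry over unchanged; only the diagonal terms shrink to ρᵢσᵢ².
True-score variance = [4.5²·0.78 + 14.4²·0.65] − 69.984 = 150.579 − 69.984 = 80.595.
Reliability = 80.595 / 157.626 = 0.5113.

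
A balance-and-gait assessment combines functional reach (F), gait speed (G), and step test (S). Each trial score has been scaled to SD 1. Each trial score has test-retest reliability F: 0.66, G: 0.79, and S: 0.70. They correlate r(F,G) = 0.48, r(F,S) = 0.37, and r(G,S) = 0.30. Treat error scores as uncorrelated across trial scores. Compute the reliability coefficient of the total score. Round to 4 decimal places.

Var(F+G+S) = 3 + 2·[0.48 + 0.37 + 0.30] = 3 + 2.3 = 5.3.
With uncorrelated errors the cross-covariances are all true-score covariance, so they carry over unchanged; only the diagonal terms shrink to ρᵢσᵢ².
True-score variance = [0.66 + 0.79 + 0.70] + 2.3 = 2.15 + 2.3 = 4.45.
Reliability = 4.45 / 5.3 = 0.8396.

0.8396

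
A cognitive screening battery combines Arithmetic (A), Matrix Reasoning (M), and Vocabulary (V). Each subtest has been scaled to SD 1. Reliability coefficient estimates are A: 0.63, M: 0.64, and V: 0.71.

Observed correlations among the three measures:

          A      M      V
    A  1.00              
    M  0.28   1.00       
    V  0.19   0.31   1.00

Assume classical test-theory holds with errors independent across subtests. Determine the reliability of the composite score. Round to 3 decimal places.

0.776

Var(A+M+V) = 3 + 2·[0.28 + 0.19 + 0.31] = 3 + 1.56 = 4.56.
Under uncorrelated errors the observed covariances equal the true-score covariances, so only the own-variance terms attenuate.
True-score variance = [0.63 + 0.64 + 0.71] + 1.56 = 1.98 + 1.56 = 3.54.
Reliability = 3.54 / 4.56 = 0.776.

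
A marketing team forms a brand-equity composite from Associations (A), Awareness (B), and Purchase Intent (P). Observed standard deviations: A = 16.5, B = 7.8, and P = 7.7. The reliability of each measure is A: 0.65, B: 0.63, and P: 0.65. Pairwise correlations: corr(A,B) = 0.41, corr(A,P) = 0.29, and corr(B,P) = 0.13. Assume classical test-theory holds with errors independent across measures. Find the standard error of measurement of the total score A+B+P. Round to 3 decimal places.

11.771

Var(total) = 392.38 + 194.839 = 587.219.
True-score variance = 253.83 + 194.839 = 448.669, so reliability = 0.7641.
Error variance = 587.219 − 448.669 = 138.55; SEM = √138.55 = 11.771.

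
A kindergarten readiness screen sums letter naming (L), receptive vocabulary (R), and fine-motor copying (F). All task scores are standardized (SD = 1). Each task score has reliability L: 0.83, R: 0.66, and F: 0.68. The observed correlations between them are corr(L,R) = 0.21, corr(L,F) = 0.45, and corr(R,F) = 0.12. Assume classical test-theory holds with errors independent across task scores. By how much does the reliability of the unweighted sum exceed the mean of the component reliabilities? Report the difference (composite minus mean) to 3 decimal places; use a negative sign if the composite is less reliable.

Var(sum) = 3 + 1.56 = 4.56; true-score variance = 2.17 + 1.56 = 3.73; composite reliability = 0.8180.
Mean component reliability = 0.7233.
Difference = 0.8180 − 0.7233 = 0.095.

0.095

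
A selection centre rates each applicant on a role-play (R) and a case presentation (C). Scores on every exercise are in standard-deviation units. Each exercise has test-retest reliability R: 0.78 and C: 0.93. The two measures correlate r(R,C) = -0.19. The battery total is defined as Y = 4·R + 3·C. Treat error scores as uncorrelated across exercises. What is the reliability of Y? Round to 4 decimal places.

Var(Y) = 4² + 3² + 2·[12·(-0.19)] = 25 − 4.56 = 20.44.
Under uncorrelated errors the observed covariances equal the true-score covariances, so only the own-variance terms attenuate.
True-score variance = [4²·0.78 + 3²·0.93] − 4.56 = 20.85 − 4.56 = 16.29.
Reliability = 16.29 / 20.44 = 0.7970.

0.7970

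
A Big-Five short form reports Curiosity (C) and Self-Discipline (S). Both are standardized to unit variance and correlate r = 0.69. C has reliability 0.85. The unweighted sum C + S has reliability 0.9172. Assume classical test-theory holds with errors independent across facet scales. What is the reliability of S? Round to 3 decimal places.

Var(C+S) = 2 + 2·0.69 = 3.380.
True-score variance = ρ_C + ρ_S + 2·0.69, so 0.9172 = (0.85 + ρ_S + 1.38) / 3.380.
ρ_S = 0.9172·3.380 − 0.85 − 1.38 = 0.870.

0.870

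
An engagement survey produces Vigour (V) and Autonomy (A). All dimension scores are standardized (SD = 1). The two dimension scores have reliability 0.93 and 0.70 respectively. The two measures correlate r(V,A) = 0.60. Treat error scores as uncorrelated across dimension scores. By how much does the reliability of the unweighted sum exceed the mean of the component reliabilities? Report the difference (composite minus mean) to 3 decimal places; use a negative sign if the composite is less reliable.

0.069

Var(sum) = 2 + 1.2 = 3.2; true-score variance = 1.63 + 1.2 = 2.83; composite reliability = 0.8844.
Mean component reliability = 0.8150.
Difference = 0.8844 − 0.8150 = 0.069.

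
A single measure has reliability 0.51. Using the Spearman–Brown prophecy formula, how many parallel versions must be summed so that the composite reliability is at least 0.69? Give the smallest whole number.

3

k ≥ ρ*(1−ρ₁)/(ρ₁(1−ρ*)) = 0.69·0.49 / (0.51·0.31) = 2.139.
Smallest integer k = 3.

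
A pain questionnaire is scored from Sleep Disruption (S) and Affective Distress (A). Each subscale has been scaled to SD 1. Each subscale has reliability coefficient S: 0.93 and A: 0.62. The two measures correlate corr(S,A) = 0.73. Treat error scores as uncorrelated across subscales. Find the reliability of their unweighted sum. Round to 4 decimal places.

0.8699

Var(S+A) = 2 + 2·[0.73] = 2 + 1.46 = 3.46.
Under uncorrelated errors the observed covariances equal the true-score covariances, so only the own-variance terms attenuate.
True-score variance = [0.93 + 0.62] + 1.46 = 1.55 + 1.46 = 3.01.
Reliability = 3.01 / 3.46 = 0.8699.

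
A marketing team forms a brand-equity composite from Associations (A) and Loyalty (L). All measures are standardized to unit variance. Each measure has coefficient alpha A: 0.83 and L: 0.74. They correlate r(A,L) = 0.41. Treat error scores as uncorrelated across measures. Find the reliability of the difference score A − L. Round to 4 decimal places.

0.6356

Var(A−L) = 1 + 1 − 2·0.41 = 2 − 0.82 = 1.18.
With uncorrelated errors the cross-covariances are all true-score covariance, so they carry over unchanged; only the diagonal terms shrink to ρᵢσᵢ².
True-score variance = [0.83 + 0.74] − 0.82 = 1.57 − 0.82 = 0.75.
Reliability = 0.75 / 1.18 = 0.6356.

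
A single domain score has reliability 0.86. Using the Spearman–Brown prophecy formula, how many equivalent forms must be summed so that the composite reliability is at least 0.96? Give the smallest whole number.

4

k ≥ ρ*(1−ρ₁)/(ρ₁(1−ρ*)) = 0.96·0.14 / (0.86·0.04) = 3.907.
Smallest integer k = 4.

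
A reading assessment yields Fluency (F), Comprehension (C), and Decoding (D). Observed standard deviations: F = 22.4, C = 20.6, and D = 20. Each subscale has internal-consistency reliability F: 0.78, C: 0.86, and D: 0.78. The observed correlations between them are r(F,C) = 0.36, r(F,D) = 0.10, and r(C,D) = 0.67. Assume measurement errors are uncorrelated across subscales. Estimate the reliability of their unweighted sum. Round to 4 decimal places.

Var(F+C+D) = 22.4² + 20.6² + 20² + 2·[22.4·20.6·0.36 + 22.4·20·0.10 + 20.6·20·0.67] = 1326.12 + 973.917 = 2300.04.
With uncorrelated errors the cross-covariances are all true-score covariance, so they carry over unchanged; only the diagonal terms shrink to ρᵢσᵢ².
True-score variance = [22.4²·0.78 + 20.6²·0.86 + 20²·0.78] + 973.917 = 1068.32 + 973.917 = 2042.24.
Reliability = 2042.24 / 2300.04 = 0.8879.

0.8879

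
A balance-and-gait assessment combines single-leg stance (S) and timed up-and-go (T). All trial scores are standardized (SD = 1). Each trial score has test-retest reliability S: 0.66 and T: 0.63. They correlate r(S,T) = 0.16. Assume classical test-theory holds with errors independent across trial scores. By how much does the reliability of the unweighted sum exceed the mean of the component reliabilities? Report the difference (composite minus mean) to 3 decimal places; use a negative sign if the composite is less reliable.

0.049

Var(sum) = 2 + 0.32 = 2.32; true-score variance = 1.29 + 0.32 = 1.61; composite reliability = 0.6940.
Mean component reliability = 0.6450.
Difference = 0.6940 − 0.6450 = 0.049.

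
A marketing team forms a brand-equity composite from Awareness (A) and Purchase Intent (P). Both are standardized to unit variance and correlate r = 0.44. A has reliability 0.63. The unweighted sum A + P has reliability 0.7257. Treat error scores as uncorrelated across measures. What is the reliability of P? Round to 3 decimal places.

0.580

Var(A+P) = 2 + 2·0.44 = 2.880.
True-score variance = ρ_A + ρ_P + 2·0.44, so 0.7257 = (0.63 + ρ_P + 0.88) / 2.880.
ρ_P = 0.7257·2.880 − 0.63 − 0.88 = 0.580.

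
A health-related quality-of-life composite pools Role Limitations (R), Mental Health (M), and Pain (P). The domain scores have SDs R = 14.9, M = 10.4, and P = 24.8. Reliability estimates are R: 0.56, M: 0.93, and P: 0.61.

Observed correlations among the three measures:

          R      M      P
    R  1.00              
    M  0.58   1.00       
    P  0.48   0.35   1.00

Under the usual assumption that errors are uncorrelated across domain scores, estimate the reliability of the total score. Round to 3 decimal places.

Var(R+M+P) = 14.9² + 10.4² + 24.8² + 2·[14.9·10.4·0.58 + 14.9·24.8·0.48 + 10.4·24.8·0.35] = 945.21 + 715.037 = 1660.25.
Because errors are independent across components, Cov(Tᵢ,Tⱼ) = Cov(Xᵢ,Xⱼ); the off-diagonal part of the true-score variance is the same as above.
True-score variance = [14.9²·0.56 + 10.4²·0.93 + 24.8²·0.61] + 715.037 = 600.089 + 715.037 = 1315.13.
Reliability = 1315.13 / 1660.25 = 0.792.

0.792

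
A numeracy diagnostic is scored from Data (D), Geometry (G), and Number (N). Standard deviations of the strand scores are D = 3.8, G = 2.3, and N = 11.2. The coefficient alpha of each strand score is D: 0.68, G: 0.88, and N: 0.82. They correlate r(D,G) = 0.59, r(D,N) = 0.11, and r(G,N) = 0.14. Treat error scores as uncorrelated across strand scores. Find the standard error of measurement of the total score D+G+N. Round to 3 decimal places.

Var(total) = 145.17 + 26.8892 = 172.059.
True-score variance = 117.335 + 26.8892 = 144.224, so reliability = 0.8382.
Error variance = 172.059 − 144.224 = 27.8348; SEM = √27.8348 = 5.276.

5.276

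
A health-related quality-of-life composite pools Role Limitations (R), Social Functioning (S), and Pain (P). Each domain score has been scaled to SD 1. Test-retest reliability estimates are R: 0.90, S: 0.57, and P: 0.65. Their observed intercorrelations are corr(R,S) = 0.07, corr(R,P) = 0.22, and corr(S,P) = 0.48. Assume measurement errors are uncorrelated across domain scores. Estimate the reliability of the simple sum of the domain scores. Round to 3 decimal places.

0.806

Var(R+S+P) = 3 + 2·[0.07 + 0.22 + 0.48] = 3 + 1.54 = 4.54.
Because errors are independent across components, Cov(Tᵢ,Tⱼ) = Cov(Xᵢ,Xⱼ); the off-diagonal part of the true-score variance is the same as above.
True-score variance = [0.90 + 0.57 + 0.65] + 1.54 = 2.12 + 1.54 = 3.66.
Reliability = 3.66 / 4.54 = 0.806.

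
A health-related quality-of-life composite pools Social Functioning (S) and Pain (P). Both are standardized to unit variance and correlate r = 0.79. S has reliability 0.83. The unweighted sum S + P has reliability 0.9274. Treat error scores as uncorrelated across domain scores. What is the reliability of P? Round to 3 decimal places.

0.910

Var(S+P) = 2 + 2·0.79 = 3.580.
True-score variance = ρ_S + ρ_P + 2·0.79, so 0.9274 = (0.83 + ρ_P + 1.58) / 3.580.
ρ_P = 0.9274·3.580 − 0.83 − 1.58 = 0.910.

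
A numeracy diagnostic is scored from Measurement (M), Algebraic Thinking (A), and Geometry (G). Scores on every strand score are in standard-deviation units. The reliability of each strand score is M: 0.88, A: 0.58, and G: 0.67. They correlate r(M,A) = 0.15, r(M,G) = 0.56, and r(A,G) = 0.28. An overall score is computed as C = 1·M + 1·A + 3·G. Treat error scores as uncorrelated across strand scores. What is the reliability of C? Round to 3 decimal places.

Var(C) = 1 + 1 + 3² + 2·[0.15 + 3·0.56 + 3·0.28] = 11 + 5.34 = 16.34.
Because errors are independent across components, Cov(Tᵢ,Tⱼ) = Cov(Xᵢ,Xⱼ); the off-diagonal part of the true-score variance is the same as above.
True-score variance = [0.88 + 0.58 + 3²·0.67] + 5.34 = 7.49 + 5.34 = 12.83.
Reliability = 12.83 / 16.34 = 0.785.

0.785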